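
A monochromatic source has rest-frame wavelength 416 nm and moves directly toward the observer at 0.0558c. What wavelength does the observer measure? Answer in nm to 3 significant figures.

λ_obs ≈ 393 nm

Relativistic Doppler: λ_obs = λ_src √((1−β)/(1+β))
= 416 × √(0.94420/1.0558) = 416 × 0.94567 = 393 nm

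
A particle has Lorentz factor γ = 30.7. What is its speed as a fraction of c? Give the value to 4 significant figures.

β = √(1 − 1/γ²) = √(1 − 1/30.7²) = √(0.998939) = 0.9995

β ≈ 0.9995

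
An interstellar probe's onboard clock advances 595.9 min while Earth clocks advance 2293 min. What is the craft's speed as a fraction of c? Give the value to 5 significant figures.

γ = Δt/τ₀ = 2293/595.9 = 3.847961
β = √(1 − 1/γ²) = √(1 − 1/3.847961²) = 0.96564

β ≈ 0.96564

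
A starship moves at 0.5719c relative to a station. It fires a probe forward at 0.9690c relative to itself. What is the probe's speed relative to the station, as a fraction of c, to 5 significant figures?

Relativistic velocity addition: u = (u' + v)/(1 + u'v/c²)
= (0.9690 + 0.5719)/(1 + 0.9690×0.5719) = 1.5409/1.554171 = 0.99146

u ≈ 0.99146c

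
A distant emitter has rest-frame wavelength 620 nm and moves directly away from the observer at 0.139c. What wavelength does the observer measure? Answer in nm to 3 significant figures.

λ_obs ≈ 713 nm

Relativistic Doppler: λ_obs = λ_src √((1+β)/(1−β))
= 620 × √(1.1390/0.86100) = 620 × 1.1502 = 713 nm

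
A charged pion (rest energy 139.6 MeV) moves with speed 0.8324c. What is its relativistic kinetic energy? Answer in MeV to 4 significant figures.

γ = 1/√(1 − 0.8324²) = 1.80448
K = (γ − 1)m₀c² = (1.80448 − 1) × 139.6 MeV = 0.804483 × 139.6 MeV = 112.3 MeV

K ≈ 112.3 MeV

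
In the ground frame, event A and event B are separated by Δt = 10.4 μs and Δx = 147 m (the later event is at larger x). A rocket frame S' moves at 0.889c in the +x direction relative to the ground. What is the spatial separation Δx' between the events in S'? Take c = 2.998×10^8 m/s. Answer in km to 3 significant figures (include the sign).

γ = 1/√(1 − 0.889²) = 2.1838
Δx' = γ(Δx − vΔt) = 2.1838 × (147 m − 0.889×(2.998×10^8 m/s)×10.4×10^-6 s)
= 2.1838 × (-2624.8 m) = -5.73 km

Δx' ≈ -5.73 km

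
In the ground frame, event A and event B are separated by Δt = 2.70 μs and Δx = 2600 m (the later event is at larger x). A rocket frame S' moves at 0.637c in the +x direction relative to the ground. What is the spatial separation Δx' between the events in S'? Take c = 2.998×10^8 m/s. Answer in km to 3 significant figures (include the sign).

Δx' ≈ 2.70 km

γ = 1/√(1 − 0.637²) = 1.2972
Δx' = γ(Δx − vΔt) = 1.2972 × (2600 m − 0.637×(2.998×10^8 m/s)×2.70×10^-6 s)
= 1.2972 × (2084.4 m) = 2.70 km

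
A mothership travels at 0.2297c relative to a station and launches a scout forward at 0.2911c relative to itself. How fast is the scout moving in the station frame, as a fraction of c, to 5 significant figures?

Compose boost 2: (0.2911 + 0.2297)/(1 + 0.2911×0.2297) = 0.52080/1.066866 = 0.48816

u ≈ 0.48816c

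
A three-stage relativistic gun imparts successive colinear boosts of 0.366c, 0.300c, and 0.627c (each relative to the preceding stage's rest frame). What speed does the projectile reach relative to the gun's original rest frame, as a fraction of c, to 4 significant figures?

Compose boost 2: (0.300 + 0.366)/(1 + 0.300×0.366) = 0.6660/1.10980 = 0.600108
Compose boost 3: (0.627 + 0.600108)/(1 + 0.627×0.600108) = 1.22711/1.37627 = 0.8916

u ≈ 0.8916c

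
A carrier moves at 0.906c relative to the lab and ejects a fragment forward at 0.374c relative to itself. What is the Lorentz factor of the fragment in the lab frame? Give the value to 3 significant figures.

γ ≈ 3.41

u_lab = (0.374 + 0.906)/(1 + 0.374×0.906) = 1.280/1.33884 = 0.956049
γ = 1/√(1 − 0.956049²) = 3.41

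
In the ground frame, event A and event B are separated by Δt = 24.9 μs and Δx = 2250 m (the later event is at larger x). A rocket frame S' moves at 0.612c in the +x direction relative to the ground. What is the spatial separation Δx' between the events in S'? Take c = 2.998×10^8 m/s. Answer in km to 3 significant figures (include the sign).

γ = 1/√(1 − 0.612²) = 1.2644
Δx' = γ(Δx − vΔt) = 1.2644 × (2250 m − 0.612×(2.998×10^8 m/s)×24.9×10^-6 s)
= 1.2644 × (-2318.6 m) = -2.93 km

Δx' ≈ -2.93 km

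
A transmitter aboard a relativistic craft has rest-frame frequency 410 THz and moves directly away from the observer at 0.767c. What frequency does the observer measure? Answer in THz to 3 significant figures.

Relativistic Doppler: f_obs = f_src √((1−β)/(1+β))
= 410 × √(0.23300/1.7670) = 410 × 0.36313 = 149 THz

f_obs ≈ 149 THz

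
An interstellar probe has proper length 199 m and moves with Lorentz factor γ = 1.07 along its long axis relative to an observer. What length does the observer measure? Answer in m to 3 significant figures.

γ = 1.07 (given)
Length contraction: L = L₀/γ = 199/1.07 = 186 m

L ≈ 186 m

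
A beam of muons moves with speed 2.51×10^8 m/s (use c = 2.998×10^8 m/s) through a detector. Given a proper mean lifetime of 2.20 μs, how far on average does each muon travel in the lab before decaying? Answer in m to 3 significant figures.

d ≈ 1010 m

β = v/c = 2.51×10^8 / 2.998×10^8 = 0.83722
γ = 1/√(1 − 0.83722²) = 1.8286
Dilated lifetime: Δt = γτ₀ = 1.8286 × 2.20 μs = 4.0230 μs
d = vΔt = 0.83722c × 4.0230 μs = 2.5100×10^8 m/s × 4.0230×10^-6 s = 1010 m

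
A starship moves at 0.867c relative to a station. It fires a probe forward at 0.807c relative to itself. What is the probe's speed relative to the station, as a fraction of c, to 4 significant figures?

u ≈ 0.9849c

Relativistic velocity addition: u = (u' + v)/(1 + u'v/c²)
= (0.807 + 0.867)/(1 + 0.807×0.867) = 1.674/1.69967 = 0.9849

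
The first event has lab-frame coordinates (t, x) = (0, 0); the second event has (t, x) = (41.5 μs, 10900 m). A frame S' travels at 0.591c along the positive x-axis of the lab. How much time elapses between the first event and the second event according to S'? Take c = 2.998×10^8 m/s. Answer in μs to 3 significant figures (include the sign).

γ = 1/√(1 − 0.591²) = 1.2397
Δt' = γ(Δt − vΔx/c²) = 1.2397 × (41.5 μs − 0.591×10900 m / (2.998×10^8 m/s))
= 1.2397 × (20.013 μs) = 24.8 μs

Δt' ≈ 24.8 μs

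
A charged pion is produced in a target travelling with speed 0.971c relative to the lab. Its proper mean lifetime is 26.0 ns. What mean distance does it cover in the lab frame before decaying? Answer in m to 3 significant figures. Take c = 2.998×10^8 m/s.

d ≈ 31.7 m

γ = 1/√(1 − 0.971²) = 4.1827
Dilated lifetime: Δt = γτ₀ = 4.1827 × 26.0 ns = 108.75 ns
d = vΔt = 0.971c × 108.75 ns = 2.9111×10^8 m/s × 1.0875×10^-7 s = 31.7 m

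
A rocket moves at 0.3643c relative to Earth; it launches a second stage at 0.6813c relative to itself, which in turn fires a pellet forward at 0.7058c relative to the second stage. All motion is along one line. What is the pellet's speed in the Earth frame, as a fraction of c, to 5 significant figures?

Compose boost 2: (0.6813 + 0.3643)/(1 + 0.6813×0.3643) = 1.0456/1.248198 = 0.8376879
Compose boost 3: (0.7058 + 0.8376879)/(1 + 0.7058×0.8376879) = 1.543488/1.591240 = 0.96999

u ≈ 0.96999c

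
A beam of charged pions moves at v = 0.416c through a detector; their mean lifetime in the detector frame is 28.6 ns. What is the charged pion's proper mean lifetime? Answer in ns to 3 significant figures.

γ = 1/√(1 − 0.416²) = 1.0997
Proper time: τ₀ = Δt/γ = 28.6/1.0997 = 26.0 ns

τ₀ ≈ 26.0 ns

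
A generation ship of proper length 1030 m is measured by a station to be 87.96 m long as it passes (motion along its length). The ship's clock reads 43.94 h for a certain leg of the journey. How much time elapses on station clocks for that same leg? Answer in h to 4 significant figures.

Length contraction ⇒ γ = L₀/L = 1030/87.96 = 11.7099
Time dilation: Δt = γτ₀ = 11.7099 × 43.94 h = 514.5 h

Δt ≈ 514.5 h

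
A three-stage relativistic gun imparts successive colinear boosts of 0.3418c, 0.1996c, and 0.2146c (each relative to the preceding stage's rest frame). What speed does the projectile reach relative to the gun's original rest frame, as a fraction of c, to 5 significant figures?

u ≈ 0.65065c

Compose boost 2: (0.1996 + 0.3418)/(1 + 0.1996×0.3418) = 0.54140/1.068223 = 0.5068229
Compose boost 3: (0.2146 + 0.5068229)/(1 + 0.2146×0.5068229) = 0.7214229/1.108764 = 0.65065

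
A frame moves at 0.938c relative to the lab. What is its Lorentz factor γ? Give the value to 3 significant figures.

γ = 1/√(1 − β²) = 1/√(1 − 0.938²) = 1/√(0.12016) = 2.88

γ ≈ 2.88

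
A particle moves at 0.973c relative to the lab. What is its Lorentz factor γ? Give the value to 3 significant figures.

γ ≈ 4.33

γ = 1/√(1 − β²) = 1/√(1 − 0.973²) = 1/√(0.053271) = 4.33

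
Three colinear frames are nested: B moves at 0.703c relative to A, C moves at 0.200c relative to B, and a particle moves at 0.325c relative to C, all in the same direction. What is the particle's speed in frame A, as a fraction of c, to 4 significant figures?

u ≈ 0.8882c

Compose boost 2: (0.200 + 0.703)/(1 + 0.200×0.703) = 0.9030/1.14060 = 0.791689
Compose boost 3: (0.325 + 0.791689)/(1 + 0.325×0.791689) = 1.11669/1.25730 = 0.8882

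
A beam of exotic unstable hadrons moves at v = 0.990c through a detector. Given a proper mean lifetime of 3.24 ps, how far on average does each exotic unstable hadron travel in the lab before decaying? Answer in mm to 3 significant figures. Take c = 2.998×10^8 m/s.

d ≈ 6.82 mm

γ = 1/√(1 − 0.990²) = 7.0888
Dilated lifetime: Δt = γτ₀ = 7.0888 × 3.24 ps = 22.968 ps
d = vΔt = 0.990c × 22.968 ps = 2.9680×10^8 m/s × 2.2968×10^-11 s = 6.82 mm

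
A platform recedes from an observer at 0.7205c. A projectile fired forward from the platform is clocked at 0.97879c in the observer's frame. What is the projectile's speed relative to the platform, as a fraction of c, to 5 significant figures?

u' ≈ 0.87621c

Inverse velocity addition: u' = (u − v)/(1 − uv/c²)
= (0.97879 − 0.7205)/(1 − 0.97879×0.7205) = 0.25829/0.2947818 = 0.87621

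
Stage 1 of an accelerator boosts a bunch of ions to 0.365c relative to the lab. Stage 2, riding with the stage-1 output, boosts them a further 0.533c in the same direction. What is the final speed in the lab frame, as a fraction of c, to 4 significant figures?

Compose boost 2: (0.533 + 0.365)/(1 + 0.533×0.365) = 0.8980/1.19454 = 0.7518

u ≈ 0.7518c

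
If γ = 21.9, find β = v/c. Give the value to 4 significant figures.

β = √(1 − 1/γ²) = √(1 − 1/21.9²) = √(0.997915) = 0.9990

β ≈ 0.9990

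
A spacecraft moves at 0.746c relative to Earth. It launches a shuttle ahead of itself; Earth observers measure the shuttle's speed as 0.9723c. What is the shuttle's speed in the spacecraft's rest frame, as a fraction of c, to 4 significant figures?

u' ≈ 0.8239c

Inverse velocity addition: u' = (u − v)/(1 − uv/c²)
= (0.9723 − 0.746)/(1 − 0.9723×0.746) = 0.2263/0.274664 = 0.8239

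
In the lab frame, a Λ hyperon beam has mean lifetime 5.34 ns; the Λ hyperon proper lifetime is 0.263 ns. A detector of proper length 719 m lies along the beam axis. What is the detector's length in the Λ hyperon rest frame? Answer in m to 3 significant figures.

L ≈ 35.4 m

Time dilation ⇒ γ = Δt/τ₀ = 5.34/0.263 = 20.304
Length contraction: L = L₀/γ = 719/20.304 = 35.4 m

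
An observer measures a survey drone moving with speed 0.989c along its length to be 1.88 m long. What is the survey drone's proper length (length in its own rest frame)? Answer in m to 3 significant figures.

γ = 1/√(1 − 0.989²) = 6.7606
L₀ = γL = 6.7606 × 1.88 = 12.7 m

L₀ ≈ 12.7 m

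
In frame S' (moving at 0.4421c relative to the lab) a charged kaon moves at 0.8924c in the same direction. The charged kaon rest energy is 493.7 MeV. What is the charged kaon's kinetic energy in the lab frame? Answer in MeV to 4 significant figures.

K ≈ 1207 MeV

u_lab = (0.8924 + 0.4421)/(1 + 0.8924×0.4421) = 0.9569532
γ = 1/√(1 − 0.9569532²) = 3.44540
K = (γ − 1)m₀c² = (3.44540 − 1) × 493.7 = 2.44540 × 493.7 = 1207 MeV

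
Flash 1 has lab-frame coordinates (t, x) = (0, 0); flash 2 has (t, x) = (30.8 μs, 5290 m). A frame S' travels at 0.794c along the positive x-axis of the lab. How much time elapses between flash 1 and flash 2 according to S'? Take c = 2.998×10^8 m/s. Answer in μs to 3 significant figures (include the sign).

Δt' ≈ 27.6 μs

γ = 1/√(1 − 0.794²) = 1.6450
Δt' = γ(Δt − vΔx/c²) = 1.6450 × (30.8 μs − 0.794×5290 m / (2.998×10^8 m/s))
= 1.6450 × (16.790 μs) = 27.6 μs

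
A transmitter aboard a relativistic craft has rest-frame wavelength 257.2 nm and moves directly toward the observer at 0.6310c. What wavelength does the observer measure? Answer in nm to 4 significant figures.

λ_obs ≈ 122.3 nm

Relativistic Doppler: λ_obs = λ_src √((1−β)/(1+β))
= 257.2 × √(0.369000/1.63100) = 257.2 × 0.475649 = 122.3 nm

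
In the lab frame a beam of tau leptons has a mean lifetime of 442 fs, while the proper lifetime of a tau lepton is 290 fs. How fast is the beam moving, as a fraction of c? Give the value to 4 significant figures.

γ = Δt/τ₀ = 442/290 = 1.52414
β = √(1 − 1/γ²) = √(1 − 1/1.52414²) = 0.7547

β ≈ 0.7547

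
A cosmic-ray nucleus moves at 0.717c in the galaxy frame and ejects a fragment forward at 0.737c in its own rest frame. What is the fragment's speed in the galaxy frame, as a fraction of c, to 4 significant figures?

u ≈ 0.9513c

Compose boost 2: (0.737 + 0.717)/(1 + 0.737×0.717) = 1.454/1.52843 = 0.9513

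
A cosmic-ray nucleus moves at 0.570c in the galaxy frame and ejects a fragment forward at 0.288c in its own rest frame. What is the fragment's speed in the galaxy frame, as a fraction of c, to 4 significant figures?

Compose boost 2: (0.288 + 0.570)/(1 + 0.288×0.570) = 0.8580/1.16416 = 0.7370

u ≈ 0.7370c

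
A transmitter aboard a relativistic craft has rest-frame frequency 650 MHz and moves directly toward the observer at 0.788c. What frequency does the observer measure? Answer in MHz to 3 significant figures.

Relativistic Doppler: f_obs = f_src √((1+β)/(1−β))
= 650 × √(1.7880/0.21200) = 650 × 2.9041 = 1890 MHz

f_obs ≈ 1890 MHz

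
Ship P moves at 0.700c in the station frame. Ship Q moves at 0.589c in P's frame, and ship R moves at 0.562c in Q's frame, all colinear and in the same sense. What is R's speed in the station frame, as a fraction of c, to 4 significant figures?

Compose boost 2: (0.589 + 0.700)/(1 + 0.589×0.700) = 1.289/1.41230 = 0.912696
Compose boost 3: (0.562 + 0.912696)/(1 + 0.562×0.912696) = 1.47470/1.51293 = 0.9747

u ≈ 0.9747c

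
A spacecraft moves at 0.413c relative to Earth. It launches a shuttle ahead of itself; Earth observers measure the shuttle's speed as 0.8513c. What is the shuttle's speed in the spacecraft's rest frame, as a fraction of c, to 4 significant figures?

u' ≈ 0.6760c

Inverse velocity addition: u' = (u − v)/(1 − uv/c²)
= (0.8513 − 0.413)/(1 − 0.8513×0.413) = 0.4383/0.648413 = 0.6760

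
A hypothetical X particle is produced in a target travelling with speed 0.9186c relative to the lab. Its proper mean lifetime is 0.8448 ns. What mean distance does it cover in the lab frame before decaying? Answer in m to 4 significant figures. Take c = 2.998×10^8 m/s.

γ = 1/√(1 − 0.9186²) = 2.53044
Dilated lifetime: Δt = γτ₀ = 2.53044 × 0.8448 ns = 2.13771 ns
d = vΔt = 0.9186c × 2.13771 ns = 2.75396×10^8 m/s × 2.13771×10^-9 s = 0.5887 m

d ≈ 0.5887 m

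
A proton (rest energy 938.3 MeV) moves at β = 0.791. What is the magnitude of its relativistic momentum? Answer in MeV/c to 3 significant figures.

γ = 1/√(1 − 0.791²) = 1.6345
p = γβm₀c = 1.6345 × 0.791 × 938.3 MeV/c = 1210 MeV/c

p ≈ 1210 MeV/c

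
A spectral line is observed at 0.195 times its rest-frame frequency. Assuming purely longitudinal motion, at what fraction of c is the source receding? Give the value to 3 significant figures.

β ≈ 0.927

f_obs/f_src = √((1−β)/(1+β)) = 0.195  ⇒  (1−β)/(1+β) = 0.038025
β = |1 − D²|/(1 + D²) = |1 − 0.038025|/(1 + 0.038025) = 0.927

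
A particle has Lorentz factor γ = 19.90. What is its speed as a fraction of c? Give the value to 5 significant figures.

β = √(1 − 1/γ²) = √(1 − 1/19.90²) = √(0.9974748) = 0.99874

β ≈ 0.99874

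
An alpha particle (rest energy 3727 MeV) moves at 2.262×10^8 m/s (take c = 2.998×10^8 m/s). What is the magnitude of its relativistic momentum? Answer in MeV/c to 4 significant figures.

p ≈ 4285 MeV/c

β = v/c = 2.262×10^8 / 2.998×10^8 = 0.754503
γ = 1/√(1 − 0.754503²) = 1.52370
p = γβm₀c = 1.52370 × 0.754503 × 3727 MeV/c = 4285 MeV/c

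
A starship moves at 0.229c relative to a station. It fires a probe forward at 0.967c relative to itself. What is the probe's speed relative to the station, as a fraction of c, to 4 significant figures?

u ≈ 0.9792c

Relativistic velocity addition: u = (u' + v)/(1 + u'v/c²)
= (0.967 + 0.229)/(1 + 0.967×0.229) = 1.196/1.22144 = 0.9792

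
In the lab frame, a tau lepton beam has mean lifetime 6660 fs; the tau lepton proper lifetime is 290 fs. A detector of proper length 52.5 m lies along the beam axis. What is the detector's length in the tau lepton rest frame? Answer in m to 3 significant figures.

Time dilation ⇒ γ = Δt/τ₀ = 6660/290 = 22.966
Length contraction: L = L₀/γ = 52.5/22.966 = 2.29 m

L ≈ 2.29 m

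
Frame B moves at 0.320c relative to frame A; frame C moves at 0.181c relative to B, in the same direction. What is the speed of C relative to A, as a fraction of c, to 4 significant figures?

u ≈ 0.4736c

Compose boost 2: (0.181 + 0.320)/(1 + 0.181×0.320) = 0.5010/1.05792 = 0.4736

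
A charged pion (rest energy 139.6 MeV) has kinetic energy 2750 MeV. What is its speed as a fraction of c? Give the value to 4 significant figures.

β ≈ 0.9988

γ = 1 + K/(m₀c²) = 1 + 2750/139.6 = 20.6991
β = √(1 − 1/γ²) = 0.9988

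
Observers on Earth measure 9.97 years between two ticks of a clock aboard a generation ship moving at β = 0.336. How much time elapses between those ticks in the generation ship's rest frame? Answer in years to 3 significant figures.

γ = 1/√(1 − 0.336²) = 1.0617
Proper time: τ₀ = Δt/γ = 9.97/1.0617 = 9.39 years

τ₀ ≈ 9.39 years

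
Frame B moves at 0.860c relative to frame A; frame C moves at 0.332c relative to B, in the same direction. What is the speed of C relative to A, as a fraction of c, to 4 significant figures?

u ≈ 0.9273c

Compose boost 2: (0.332 + 0.860)/(1 + 0.332×0.860) = 1.192/1.28552 = 0.9273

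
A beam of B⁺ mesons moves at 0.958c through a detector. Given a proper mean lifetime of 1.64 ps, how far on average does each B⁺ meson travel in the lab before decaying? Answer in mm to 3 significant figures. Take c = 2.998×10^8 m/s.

γ = 1/√(1 − 0.958²) = 3.4871
Dilated lifetime: Δt = γτ₀ = 3.4871 × 1.64 ps = 5.7189 ps
d = vΔt = 0.958c × 5.7189 ps = 2.8721×10^8 m/s × 5.7189×10^-12 s = 1.64 mm

d ≈ 1.64 mm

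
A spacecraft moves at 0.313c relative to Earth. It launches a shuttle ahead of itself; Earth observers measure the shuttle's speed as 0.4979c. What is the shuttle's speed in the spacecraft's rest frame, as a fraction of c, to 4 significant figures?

u' ≈ 0.2190c

Inverse velocity addition: u' = (u − v)/(1 − uv/c²)
= (0.4979 − 0.313)/(1 − 0.4979×0.313) = 0.1849/0.844157 = 0.2190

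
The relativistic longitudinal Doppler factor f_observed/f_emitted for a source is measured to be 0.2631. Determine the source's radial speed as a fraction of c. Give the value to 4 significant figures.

β ≈ 0.8705

f_obs/f_src = √((1−β)/(1+β)) = 0.2631  ⇒  (1−β)/(1+β) = 0.0692216
β = |1 − D²|/(1 + D²) = |1 − 0.0692216|/(1 + 0.0692216) = 0.8705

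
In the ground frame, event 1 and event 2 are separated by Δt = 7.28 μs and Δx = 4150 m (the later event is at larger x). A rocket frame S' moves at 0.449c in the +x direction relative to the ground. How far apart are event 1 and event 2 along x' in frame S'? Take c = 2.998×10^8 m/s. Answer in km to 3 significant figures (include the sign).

γ = 1/√(1 − 0.449²) = 1.1192
Δx' = γ(Δx − vΔt) = 1.1192 × (4150 m − 0.449×(2.998×10^8 m/s)×7.28×10^-6 s)
= 1.1192 × (3170.0 m) = 3.55 km

Δx' ≈ 3.55 km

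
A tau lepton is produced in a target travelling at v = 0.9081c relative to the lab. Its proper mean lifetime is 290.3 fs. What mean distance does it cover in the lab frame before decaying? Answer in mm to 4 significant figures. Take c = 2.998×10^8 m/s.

d ≈ 0.1887 mm

γ = 1/√(1 − 0.9081²) = 2.38804
Dilated lifetime: Δt = γτ₀ = 2.38804 × 290.3 fs = 693.248 fs
d = vΔt = 0.9081c × 693.248 fs = 2.72248×10^8 m/s × 6.93248×10^-13 s = 0.1887 mm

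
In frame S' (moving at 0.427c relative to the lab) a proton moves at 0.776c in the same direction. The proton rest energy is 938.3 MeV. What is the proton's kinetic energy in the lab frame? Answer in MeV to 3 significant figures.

u_lab = (0.776 + 0.427)/(1 + 0.776×0.427) = 0.903593
γ = 1/√(1 − 0.903593²) = 2.3343
K = (γ − 1)m₀c² = (2.3343 − 1) × 938.3 = 1.3343 × 938.3 = 1250 MeV

K ≈ 1250 MeV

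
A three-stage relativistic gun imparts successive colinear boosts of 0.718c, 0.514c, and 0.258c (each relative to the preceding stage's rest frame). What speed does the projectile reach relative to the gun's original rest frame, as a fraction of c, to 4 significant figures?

u ≈ 0.9397c

Compose boost 2: (0.514 + 0.718)/(1 + 0.514×0.718) = 1.232/1.36905 = 0.899893
Compose boost 3: (0.258 + 0.899893)/(1 + 0.258×0.899893) = 1.15789/1.23217 = 0.9397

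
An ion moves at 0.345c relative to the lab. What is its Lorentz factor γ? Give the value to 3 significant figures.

γ ≈ 1.07

γ = 1/√(1 − β²) = 1/√(1 − 0.345²) = 1/√(0.88098) = 1.07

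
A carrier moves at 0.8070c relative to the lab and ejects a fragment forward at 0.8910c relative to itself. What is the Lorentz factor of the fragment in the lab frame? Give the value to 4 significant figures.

γ ≈ 6.412

u_lab = (0.8910 + 0.8070)/(1 + 0.8910×0.8070) = 1.6980/1.719037 = 0.9877623
γ = 1/√(1 − 0.9877623²) = 6.412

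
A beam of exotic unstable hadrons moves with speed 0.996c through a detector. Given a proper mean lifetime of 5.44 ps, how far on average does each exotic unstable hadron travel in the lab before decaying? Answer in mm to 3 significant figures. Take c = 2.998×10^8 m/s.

d ≈ 18.2 mm

γ = 1/√(1 − 0.996²) = 11.192
Dilated lifetime: Δt = γτ₀ = 11.192 × 5.44 ps = 60.882 ps
d = vΔt = 0.996c × 60.882 ps = 2.9860×10^8 m/s × 6.0882×10^-11 s = 18.2 mm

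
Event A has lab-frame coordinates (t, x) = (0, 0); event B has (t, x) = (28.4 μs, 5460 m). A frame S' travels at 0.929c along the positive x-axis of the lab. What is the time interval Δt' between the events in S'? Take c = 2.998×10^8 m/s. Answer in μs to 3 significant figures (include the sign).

γ = 1/√(1 − 0.929²) = 2.7021
Δt' = γ(Δt − vΔx/c²) = 2.7021 × (28.4 μs − 0.929×5460 m / (2.998×10^8 m/s))
= 2.7021 × (11.481 μs) = 31.0 μs

Δt' ≈ 31.0 μs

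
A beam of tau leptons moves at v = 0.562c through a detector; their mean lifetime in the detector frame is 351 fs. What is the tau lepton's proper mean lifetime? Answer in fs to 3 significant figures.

τ₀ ≈ 290 fs

γ = 1/√(1 − 0.562²) = 1.2090
Proper time: τ₀ = Δt/γ = 351/1.2090 = 290 fs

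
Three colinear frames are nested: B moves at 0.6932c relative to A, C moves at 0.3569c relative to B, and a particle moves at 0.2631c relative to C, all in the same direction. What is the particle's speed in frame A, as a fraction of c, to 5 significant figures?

Compose boost 2: (0.3569 + 0.6932)/(1 + 0.3569×0.6932) = 1.0501/1.247403 = 0.8418289
Compose boost 3: (0.2631 + 0.8418289)/(1 + 0.2631×0.8418289) = 1.104929/1.221485 = 0.90458

u ≈ 0.90458c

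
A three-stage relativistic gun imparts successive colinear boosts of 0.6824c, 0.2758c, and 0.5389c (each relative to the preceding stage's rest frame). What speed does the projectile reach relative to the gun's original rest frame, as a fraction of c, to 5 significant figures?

Compose boost 2: (0.2758 + 0.6824)/(1 + 0.2758×0.6824) = 0.95820/1.188206 = 0.8064259
Compose boost 3: (0.5389 + 0.8064259)/(1 + 0.5389×0.8064259) = 1.345326/1.434583 = 0.93778

u ≈ 0.93778c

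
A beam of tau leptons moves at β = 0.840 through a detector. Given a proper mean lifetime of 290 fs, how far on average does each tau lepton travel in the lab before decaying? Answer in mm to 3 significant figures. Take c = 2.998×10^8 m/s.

d ≈ 0.135 mm

γ = 1/√(1 − 0.840²) = 1.8430
Dilated lifetime: Δt = γτ₀ = 1.8430 × 290 fs = 534.48 fs
d = vΔt = 0.840c × 534.48 fs = 2.5183×10^8 m/s × 5.3448×10^-13 s = 0.135 mm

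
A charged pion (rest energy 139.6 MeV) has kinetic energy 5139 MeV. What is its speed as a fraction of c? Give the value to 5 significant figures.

β ≈ 0.99965

γ = 1 + K/(m₀c²) = 1 + 5139/139.6 = 37.81232
β = √(1 − 1/γ²) = 0.99965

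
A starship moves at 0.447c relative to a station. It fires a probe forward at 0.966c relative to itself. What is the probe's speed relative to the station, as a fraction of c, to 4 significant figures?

Relativistic velocity addition: u = (u' + v)/(1 + u'v/c²)
= (0.966 + 0.447)/(1 + 0.966×0.447) = 1.413/1.43180 = 0.9869

u ≈ 0.9869c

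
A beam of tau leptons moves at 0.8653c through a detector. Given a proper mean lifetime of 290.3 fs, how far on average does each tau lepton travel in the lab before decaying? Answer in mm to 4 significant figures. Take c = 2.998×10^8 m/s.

γ = 1/√(1 − 0.8653²) = 1.99500
Dilated lifetime: Δt = γτ₀ = 1.99500 × 290.3 fs = 579.147 fs
d = vΔt = 0.8653c × 579.147 fs = 2.59417×10^8 m/s × 5.79147×10^-13 s = 0.1502 mm

d ≈ 0.1502 mm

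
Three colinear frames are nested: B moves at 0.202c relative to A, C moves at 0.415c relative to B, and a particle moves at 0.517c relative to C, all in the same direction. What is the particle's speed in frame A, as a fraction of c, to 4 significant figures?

Compose boost 2: (0.415 + 0.202)/(1 + 0.415×0.202) = 0.6170/1.08383 = 0.569277
Compose boost 3: (0.517 + 0.569277)/(1 + 0.517×0.569277) = 1.08628/1.29432 = 0.8393

u ≈ 0.8393c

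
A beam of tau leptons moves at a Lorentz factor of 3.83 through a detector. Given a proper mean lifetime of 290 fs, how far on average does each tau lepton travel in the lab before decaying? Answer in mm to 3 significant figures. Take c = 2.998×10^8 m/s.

β = √(1 − 1/γ²) = √(1 − 1/3.83²) = 0.96531
Dilated lifetime: Δt = γτ₀ = 3.83 × 290 fs = 1110.7 fs
d = vΔt = 0.96531c × 1110.7 fs = 2.8940×10^8 m/s × 1.1107×10^-12 s = 0.321 mm

d ≈ 0.321 mm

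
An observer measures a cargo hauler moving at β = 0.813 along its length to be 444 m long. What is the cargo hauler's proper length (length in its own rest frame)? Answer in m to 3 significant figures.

γ = 1/√(1 − 0.813²) = 1.7174
L₀ = γL = 1.7174 × 444 = 763 m

L₀ ≈ 763 m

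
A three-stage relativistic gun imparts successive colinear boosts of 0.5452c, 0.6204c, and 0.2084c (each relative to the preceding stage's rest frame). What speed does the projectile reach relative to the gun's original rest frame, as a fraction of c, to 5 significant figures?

u ≈ 0.91357c

Compose boost 2: (0.6204 + 0.5452)/(1 + 0.6204×0.5452) = 1.1656/1.338242 = 0.8709934
Compose boost 3: (0.2084 + 0.8709934)/(1 + 0.2084×0.8709934) = 1.079393/1.181515 = 0.91357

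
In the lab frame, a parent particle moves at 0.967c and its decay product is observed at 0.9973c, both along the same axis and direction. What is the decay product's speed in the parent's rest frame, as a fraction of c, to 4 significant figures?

Inverse velocity addition: u' = (u − v)/(1 − uv/c²)
= (0.9973 − 0.967)/(1 − 0.9973×0.967) = 0.03030/0.0356109 = 0.8509

u' ≈ 0.8509c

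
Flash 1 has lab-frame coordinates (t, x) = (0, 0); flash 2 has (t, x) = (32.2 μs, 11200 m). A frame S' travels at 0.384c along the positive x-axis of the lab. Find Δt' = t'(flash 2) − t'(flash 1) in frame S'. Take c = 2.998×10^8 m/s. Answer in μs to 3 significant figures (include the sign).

γ = 1/√(1 − 0.384²) = 1.0830
Δt' = γ(Δt − vΔx/c²) = 1.0830 × (32.2 μs − 0.384×11200 m / (2.998×10^8 m/s))
= 1.0830 × (17.854 μs) = 19.3 μs

Δt' ≈ 19.3 μs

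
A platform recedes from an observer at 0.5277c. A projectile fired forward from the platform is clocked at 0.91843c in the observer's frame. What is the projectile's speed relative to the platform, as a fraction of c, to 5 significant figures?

u' ≈ 0.75819c

Inverse velocity addition: u' = (u − v)/(1 − uv/c²)
= (0.91843 − 0.5277)/(1 − 0.91843×0.5277) = 0.39073/0.5153445 = 0.75819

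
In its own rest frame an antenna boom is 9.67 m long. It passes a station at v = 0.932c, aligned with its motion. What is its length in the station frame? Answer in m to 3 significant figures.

L ≈ 3.50 m

γ = 1/√(1 − 0.932²) = 2.7589
Length contraction: L = L₀/γ = 9.67/2.7589 = 3.50 m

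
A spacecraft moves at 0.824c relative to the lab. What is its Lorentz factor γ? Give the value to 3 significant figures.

γ ≈ 1.76

γ = 1/√(1 − β²) = 1/√(1 − 0.824²) = 1/√(0.32102) = 1.76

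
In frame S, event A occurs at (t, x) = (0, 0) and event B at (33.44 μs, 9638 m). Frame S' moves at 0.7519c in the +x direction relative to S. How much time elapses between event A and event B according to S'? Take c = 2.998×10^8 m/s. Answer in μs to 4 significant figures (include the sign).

γ = 1/√(1 − 0.7519²) = 1.51681
Δt' = γ(Δt − vΔx/c²) = 1.51681 × (33.44 μs − 0.7519×9638 m / (2.998×10^8 m/s))
= 1.51681 × (9.26784 μs) = 14.06 μs

Δt' ≈ 14.06 μs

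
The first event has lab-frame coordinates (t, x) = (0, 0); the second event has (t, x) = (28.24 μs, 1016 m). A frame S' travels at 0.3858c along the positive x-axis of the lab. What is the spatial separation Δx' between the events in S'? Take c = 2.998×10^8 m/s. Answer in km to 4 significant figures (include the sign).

γ = 1/√(1 − 0.3858²) = 1.08391
Δx' = γ(Δx − vΔt) = 1.08391 × (1016 m − 0.3858×(2.998×10^8 m/s)×28.24×10^-6 s)
= 1.08391 × (-2250.32 m) = -2.439 km

Δx' ≈ -2.439 km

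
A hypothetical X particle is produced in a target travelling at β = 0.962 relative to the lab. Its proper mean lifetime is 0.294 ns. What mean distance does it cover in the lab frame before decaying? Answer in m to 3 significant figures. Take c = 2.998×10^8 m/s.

d ≈ 0.311 m

γ = 1/√(1 − 0.962²) = 3.6623
Dilated lifetime: Δt = γτ₀ = 3.6623 × 0.294 ns = 1.0767 ns
d = vΔt = 0.962c × 1.0767 ns = 2.8841×10^8 m/s × 1.0767×10^-9 s = 0.311 m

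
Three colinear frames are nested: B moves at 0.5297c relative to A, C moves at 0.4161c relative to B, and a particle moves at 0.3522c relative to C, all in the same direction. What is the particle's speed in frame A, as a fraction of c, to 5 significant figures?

u ≈ 0.88549c

Compose boost 2: (0.4161 + 0.5297)/(1 + 0.4161×0.5297) = 0.94580/1.220408 = 0.7749866
Compose boost 3: (0.3522 + 0.7749866)/(1 + 0.3522×0.7749866) = 1.127187/1.272950 = 0.88549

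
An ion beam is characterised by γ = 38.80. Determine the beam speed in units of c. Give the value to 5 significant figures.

β = √(1 − 1/γ²) = √(1 − 1/38.80²) = √(0.9993357) = 0.99967

β ≈ 0.99967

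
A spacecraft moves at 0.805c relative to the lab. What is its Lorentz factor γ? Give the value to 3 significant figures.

γ ≈ 1.69

γ = 1/√(1 − β²) = 1/√(1 − 0.805²) = 1/√(0.35197) = 1.69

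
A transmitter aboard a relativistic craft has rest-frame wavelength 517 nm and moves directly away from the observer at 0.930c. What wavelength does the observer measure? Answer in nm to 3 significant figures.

λ_obs ≈ 2710 nm

Relativistic Doppler: λ_obs = λ_src √((1+β)/(1−β))
= 517 × √(1.9300/0.070000) = 517 × 5.2509 = 2710 nm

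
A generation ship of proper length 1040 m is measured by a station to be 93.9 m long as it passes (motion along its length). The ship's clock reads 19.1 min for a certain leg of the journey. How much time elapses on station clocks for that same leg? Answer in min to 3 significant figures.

Length contraction ⇒ γ = L₀/L = 1040/93.9 = 11.076
Time dilation: Δt = γτ₀ = 11.076 × 19.1 min = 212 min

Δt ≈ 212 min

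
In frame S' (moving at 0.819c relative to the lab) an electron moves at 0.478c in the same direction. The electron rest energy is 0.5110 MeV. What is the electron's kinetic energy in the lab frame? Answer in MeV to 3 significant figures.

K ≈ 0.900 MeV

u_lab = (0.478 + 0.819)/(1 + 0.478×0.819) = 0.932100
γ = 1/√(1 − 0.932100²) = 2.7609
K = (γ − 1)m₀c² = (2.7609 − 1) × 0.5110 = 1.7609 × 0.5110 = 0.900 MeV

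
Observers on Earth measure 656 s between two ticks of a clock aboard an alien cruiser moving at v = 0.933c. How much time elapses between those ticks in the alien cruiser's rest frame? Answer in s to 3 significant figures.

γ = 1/√(1 − 0.933²) = 2.7787
Proper time: τ₀ = Δt/γ = 656/2.7787 = 236 s

τ₀ ≈ 236 s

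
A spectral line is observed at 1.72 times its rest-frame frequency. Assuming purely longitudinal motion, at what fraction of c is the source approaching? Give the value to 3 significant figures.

f_obs/f_src = √((1+β)/(1−β)) = 1.72  ⇒  (1+β)/(1−β) = 2.9584
β = |1 − D²|/(1 + D²) = |1 − 2.9584|/(1 + 2.9584) = 0.495

β ≈ 0.495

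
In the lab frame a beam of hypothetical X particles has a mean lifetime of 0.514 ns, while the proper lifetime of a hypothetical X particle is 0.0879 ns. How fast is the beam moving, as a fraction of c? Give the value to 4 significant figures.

β ≈ 0.9853

γ = Δt/τ₀ = 0.514/0.0879 = 5.84755
β = √(1 − 1/γ²) = √(1 − 1/5.84755²) = 0.9853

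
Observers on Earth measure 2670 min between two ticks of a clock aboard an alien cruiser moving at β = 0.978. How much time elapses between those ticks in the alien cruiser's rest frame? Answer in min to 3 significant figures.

γ = 1/√(1 − 0.978²) = 4.7938
Proper time: τ₀ = Δt/γ = 2670/4.7938 = 557 min

τ₀ ≈ 557 min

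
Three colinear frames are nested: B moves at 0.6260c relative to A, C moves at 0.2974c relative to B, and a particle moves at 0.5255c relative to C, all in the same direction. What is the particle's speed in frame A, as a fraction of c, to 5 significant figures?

u ≈ 0.92540c

Compose boost 2: (0.2974 + 0.6260)/(1 + 0.2974×0.6260) = 0.92340/1.186172 = 0.7784703
Compose boost 3: (0.5255 + 0.7784703)/(1 + 0.5255×0.7784703) = 1.303970/1.409086 = 0.92540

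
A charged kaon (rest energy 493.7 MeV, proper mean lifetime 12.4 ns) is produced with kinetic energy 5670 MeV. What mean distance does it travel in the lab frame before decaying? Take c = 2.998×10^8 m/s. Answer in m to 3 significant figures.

d ≈ 46.3 m

γ = 1 + K/(m₀c²) = 1 + 5670/493.7 = 12.485
β = √(1 − 1/γ²) = 0.99679
Dilated lifetime: γτ₀ = 12.485 × 12.4 ns = 154.81 ns
d = βc·γτ₀ = 0.99679 × (2.998×10^8 m/s) × 1.5481×10^-7 s = 46.3 m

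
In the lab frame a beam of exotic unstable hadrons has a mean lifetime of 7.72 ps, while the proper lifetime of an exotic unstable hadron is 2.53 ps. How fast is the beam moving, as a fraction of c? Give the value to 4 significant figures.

β ≈ 0.9448

γ = Δt/τ₀ = 7.72/2.53 = 3.05138
β = √(1 − 1/γ²) = √(1 − 1/3.05138²) = 0.9448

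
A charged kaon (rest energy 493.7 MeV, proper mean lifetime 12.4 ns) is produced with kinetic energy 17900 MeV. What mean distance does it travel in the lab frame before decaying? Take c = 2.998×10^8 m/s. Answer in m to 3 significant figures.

γ = 1 + K/(m₀c²) = 1 + 17900/493.7 = 37.257
β = √(1 − 1/γ²) = 0.99964
Dilated lifetime: γτ₀ = 37.257 × 12.4 ns = 461.98 ns
d = βc·γτ₀ = 0.99964 × (2.998×10^8 m/s) × 4.6198×10^-7 s = 138 m

d ≈ 138 m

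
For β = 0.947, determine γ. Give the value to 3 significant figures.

γ ≈ 3.11

γ = 1/√(1 − β²) = 1/√(1 − 0.947²) = 1/√(0.10319) = 3.11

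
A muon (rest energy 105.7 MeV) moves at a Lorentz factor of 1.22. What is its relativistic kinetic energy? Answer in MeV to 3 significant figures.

K ≈ 23.3 MeV

γ = 1.22 (given)
K = (γ − 1)m₀c² = (1.22 − 1) × 105.7 MeV = 0.22000 × 105.7 MeV = 23.3 MeV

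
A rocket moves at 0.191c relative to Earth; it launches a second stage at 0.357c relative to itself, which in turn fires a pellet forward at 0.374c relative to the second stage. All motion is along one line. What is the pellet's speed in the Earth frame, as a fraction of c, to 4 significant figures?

Compose boost 2: (0.357 + 0.191)/(1 + 0.357×0.191) = 0.5480/1.06819 = 0.513019
Compose boost 3: (0.374 + 0.513019)/(1 + 0.374×0.513019) = 0.887019/1.19187 = 0.7442

u ≈ 0.7442c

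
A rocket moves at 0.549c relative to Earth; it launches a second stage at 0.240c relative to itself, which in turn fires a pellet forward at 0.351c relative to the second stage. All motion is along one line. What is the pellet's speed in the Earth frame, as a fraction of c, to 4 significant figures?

Compose boost 2: (0.240 + 0.549)/(1 + 0.240×0.549) = 0.7890/1.13176 = 0.697144
Compose boost 3: (0.351 + 0.697144)/(1 + 0.351×0.697144) = 1.04814/1.24470 = 0.8421

u ≈ 0.8421c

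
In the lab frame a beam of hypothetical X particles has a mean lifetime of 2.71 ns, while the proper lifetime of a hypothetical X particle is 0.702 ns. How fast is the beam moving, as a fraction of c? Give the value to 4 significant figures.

β ≈ 0.9659

γ = Δt/τ₀ = 2.71/0.702 = 3.86040
β = √(1 − 1/γ²) = √(1 − 1/3.86040²) = 0.9659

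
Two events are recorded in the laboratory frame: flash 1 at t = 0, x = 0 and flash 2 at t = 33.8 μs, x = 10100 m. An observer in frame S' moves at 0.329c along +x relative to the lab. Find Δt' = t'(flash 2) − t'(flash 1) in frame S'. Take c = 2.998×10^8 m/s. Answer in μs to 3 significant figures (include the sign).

γ = 1/√(1 − 0.329²) = 1.0590
Δt' = γ(Δt − vΔx/c²) = 1.0590 × (33.8 μs − 0.329×10100 m / (2.998×10^8 m/s))
= 1.0590 × (22.716 μs) = 24.1 μs

Δt' ≈ 24.1 μs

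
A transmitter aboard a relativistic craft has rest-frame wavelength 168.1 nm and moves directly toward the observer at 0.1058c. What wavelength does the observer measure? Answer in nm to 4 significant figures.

Relativistic Doppler: λ_obs = λ_src √((1−β)/(1+β))
= 168.1 × √(0.894200/1.10580) = 168.1 × 0.899247 = 151.2 nm

λ_obs ≈ 151.2 nm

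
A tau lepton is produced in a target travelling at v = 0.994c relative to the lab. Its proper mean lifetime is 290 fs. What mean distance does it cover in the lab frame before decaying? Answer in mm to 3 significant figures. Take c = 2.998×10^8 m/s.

γ = 1/√(1 − 0.994²) = 9.1424
Dilated lifetime: Δt = γτ₀ = 9.1424 × 290 fs = 2651.3 fs
d = vΔt = 0.994c × 2651.3 fs = 2.9800×10^8 m/s × 2.6513×10^-12 s = 0.790 mm

d ≈ 0.790 mm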